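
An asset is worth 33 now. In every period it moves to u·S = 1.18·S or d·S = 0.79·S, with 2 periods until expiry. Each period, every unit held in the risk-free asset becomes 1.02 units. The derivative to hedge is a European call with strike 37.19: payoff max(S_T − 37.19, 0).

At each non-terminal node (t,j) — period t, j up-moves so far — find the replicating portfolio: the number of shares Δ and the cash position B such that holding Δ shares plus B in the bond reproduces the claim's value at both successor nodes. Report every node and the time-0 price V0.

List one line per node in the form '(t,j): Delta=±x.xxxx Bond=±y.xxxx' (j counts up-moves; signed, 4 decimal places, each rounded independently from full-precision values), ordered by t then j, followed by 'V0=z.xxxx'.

The replicating-portfolio and risk-neutral prices coincide; use p* = (1.02−0.79)/(1.18−0.79) = 0.5897 for the latter.
Terminal values V(2,·): V(2,0)=0.0000, V(2,1)=0.0000, V(2,2)=8.7592
(1,0): S=26.0700. Δ = (V_up−V_dn)/(S_up−S_dn) = (0.0000−0.0000)/(30.7626−20.5953) = 0.0000. V = [p*·0.0000 + (1−p*)·0.0000]/1.02 = 0.0000. B = V − Δ·S = 0.0000.
(1,1): S=38.9400. Δ = (V_up−V_dn)/(S_up−S_dn) = (8.7592−0.0000)/(45.9492−30.7626) = 0.5768. V = [p*·8.7592 + (1−p*)·0.0000]/1.02 = 5.0644. B = V − Δ·S = -17.3951.
(0,0): S=33.0000. Δ = (V_up−V_dn)/(S_up−S_dn) = (5.0644−0.0000)/(38.9400−26.0700) = 0.3935. V = [p*·5.0644 + (1−p*)·0.0000]/1.02 = 2.9281. B = V − Δ·S = -10.0575.
Self-financing check: at every node Δ·S+B equals the discounted successor values.

(0,0): Delta=0.3935 Bond=-10.0575
(1,0): Delta=0.0000 Bond=0.0000
(1,1): Delta=0.5768 Bond=-17.3951
V0=2.9281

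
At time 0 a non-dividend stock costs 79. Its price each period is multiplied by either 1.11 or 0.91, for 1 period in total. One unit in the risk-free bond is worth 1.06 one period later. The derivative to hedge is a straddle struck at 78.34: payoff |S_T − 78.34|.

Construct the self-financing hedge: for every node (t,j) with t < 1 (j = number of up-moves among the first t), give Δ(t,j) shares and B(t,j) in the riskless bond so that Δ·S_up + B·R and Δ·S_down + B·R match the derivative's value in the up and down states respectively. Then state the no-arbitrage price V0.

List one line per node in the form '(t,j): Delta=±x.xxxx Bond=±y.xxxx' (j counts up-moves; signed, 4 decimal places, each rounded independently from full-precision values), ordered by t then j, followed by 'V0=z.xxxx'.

(0,0): Delta=0.1835 Bond=-6.3632
V0=8.1368

The replicating-portfolio and risk-neutral prices coincide; use p* = (1.06−0.91)/(1.11−0.91) = 0.7500 for the latter.
At expiry t=1: V(1,0)=6.4500, V(1,1)=9.3500
(0,0): S=79.0000. Δ = (V_up−V_dn)/(S_up−S_dn) = (9.3500−6.4500)/(87.6900−71.8900) = 0.1835. V = [p*·9.3500 + (1−p*)·6.4500]/1.06 = 8.1368. B = V − Δ·S = -6.3632.
The time-0 hedge costs 8.1368, which is the no-arbitrage price.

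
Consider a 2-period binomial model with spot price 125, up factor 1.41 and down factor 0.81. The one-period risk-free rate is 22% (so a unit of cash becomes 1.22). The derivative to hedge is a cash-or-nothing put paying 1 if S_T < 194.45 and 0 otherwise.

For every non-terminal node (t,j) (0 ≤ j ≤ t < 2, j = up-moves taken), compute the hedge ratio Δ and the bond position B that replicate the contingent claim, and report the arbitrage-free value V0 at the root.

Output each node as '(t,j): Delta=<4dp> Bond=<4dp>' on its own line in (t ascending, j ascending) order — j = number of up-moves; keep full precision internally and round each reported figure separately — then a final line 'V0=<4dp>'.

(0,0): Delta=-0.0075 Bond=1.2917
(1,0): Delta=0.0000 Bond=0.8197
(1,1): Delta=-0.0095 Bond=1.9262
V0=0.3581

Since d<R<u, set p* = (R−d)/(u−d) = 0.6833; price each node as the discounted p*-expectation of its children.
Payoff layer (t=2): V(2,0)=1.0000, V(2,1)=1.0000, V(2,2)=0.0000
Node (1,0) S=101.2500: V=(p*·1.0000+(1−p*)·1.0000)/1.22=0.8197; Δ=(1.0000−1.0000)/(142.7625−82.0125)=0.0000; B=V−Δ·S=0.8197
Node (1,1) S=176.2500: V=(p*·0.0000+(1−p*)·1.0000)/1.22=0.2596; Δ=(0.0000−1.0000)/(248.5125−142.7625)=-0.0095; B=V−Δ·S=1.9262
Node (0,0) S=125.0000: V=(p*·0.2596+(1−p*)·0.8197)/1.22=0.3581; Δ=(0.2596−0.8197)/(176.2500−101.2500)=-0.0075; B=V−Δ·S=1.2917
Each (Δ,B) replicates both successor values, so the strategy is self-financing and V0 is arbitrage-free.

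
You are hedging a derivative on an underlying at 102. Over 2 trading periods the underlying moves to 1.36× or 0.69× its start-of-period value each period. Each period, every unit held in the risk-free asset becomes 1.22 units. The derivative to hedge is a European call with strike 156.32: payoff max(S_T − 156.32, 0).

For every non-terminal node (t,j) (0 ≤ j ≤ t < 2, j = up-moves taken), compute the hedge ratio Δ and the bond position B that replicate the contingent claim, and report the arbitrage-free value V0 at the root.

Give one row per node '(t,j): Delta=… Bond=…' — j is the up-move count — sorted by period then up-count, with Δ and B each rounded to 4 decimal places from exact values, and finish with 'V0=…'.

(0,0): Delta=0.3068 Bond=-17.7005
(1,0): Delta=0.0000 Bond=0.0000
(1,1): Delta=0.3479 Bond=-27.2988
V0=13.5960

Under the risk-neutral measure, an up-move has probability p* = (R−d)/(u−d) = 0.7910 and values discount at R = 1.22.
Terminal values V(2,·): V(2,0)=0.0000, V(2,1)=0.0000, V(2,2)=32.3392
(1,0): S=70.3800. Δ = (V_up−V_dn)/(S_up−S_dn) = (0.0000−0.0000)/(95.7168−48.5622) = 0.0000. V = [p*·0.0000 + (1−p*)·0.0000]/1.22 = 0.0000. B = V − Δ·S = 0.0000.
(1,1): S=138.7200. Δ = (V_up−V_dn)/(S_up−S_dn) = (32.3392−0.0000)/(188.6592−95.7168) = 0.3479. V = [p*·32.3392 + (1−p*)·0.0000]/1.22 = 20.9687. B = V − Δ·S = -27.2988.
(0,0): S=102.0000. Δ = (V_up−V_dn)/(S_up−S_dn) = (20.9687−0.0000)/(138.7200−70.3800) = 0.3068. V = [p*·20.9687 + (1−p*)·0.0000]/1.22 = 13.5960. B = V − Δ·S = -17.7005.
Root portfolio cost Δ·102+B reproduces V0=13.5960.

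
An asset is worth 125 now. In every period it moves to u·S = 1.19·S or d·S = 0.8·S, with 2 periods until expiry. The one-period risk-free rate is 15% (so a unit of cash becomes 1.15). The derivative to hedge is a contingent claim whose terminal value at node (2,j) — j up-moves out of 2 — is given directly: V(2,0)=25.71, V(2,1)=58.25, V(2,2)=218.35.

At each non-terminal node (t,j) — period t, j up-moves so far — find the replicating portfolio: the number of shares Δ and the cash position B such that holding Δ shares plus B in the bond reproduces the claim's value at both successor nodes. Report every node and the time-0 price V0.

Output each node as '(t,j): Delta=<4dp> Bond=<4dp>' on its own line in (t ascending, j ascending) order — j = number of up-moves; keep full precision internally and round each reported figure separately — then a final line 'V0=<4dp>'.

No-arbitrage ⇒ martingale measure with p* = (R−d)/(u−d) = 0.8974.
At expiry t=2: V(2,0)=25.7100, V(2,1)=58.2500, V(2,2)=218.3500
  t=1,j=0: stock 100.0000 → up 119.0000 (V=58.2500), down 80.0000 (V=25.7100). Price 47.7501; hedge Δ=0.8344, bond B=-35.6858.
  t=1,j=1: stock 148.7500 → up 177.0125 (V=218.3500), down 119.0000 (V=58.2500). Price 175.5909; hedge Δ=2.7598, bond B=-234.9220.
  t=0,j=0: stock 125.0000 → up 148.7500 (V=175.5909), down 100.0000 (V=47.7501). Price 141.2861; hedge Δ=2.6224, bond B=-186.5109.
Check: Δ(0,0)·S0 + B(0,0) = 141.2861 = V0.

(0,0): Delta=2.6224 Bond=-186.5109
(1,0): Delta=0.8344 Bond=-35.6858
(1,1): Delta=2.7598 Bond=-234.9220
V0=141.2861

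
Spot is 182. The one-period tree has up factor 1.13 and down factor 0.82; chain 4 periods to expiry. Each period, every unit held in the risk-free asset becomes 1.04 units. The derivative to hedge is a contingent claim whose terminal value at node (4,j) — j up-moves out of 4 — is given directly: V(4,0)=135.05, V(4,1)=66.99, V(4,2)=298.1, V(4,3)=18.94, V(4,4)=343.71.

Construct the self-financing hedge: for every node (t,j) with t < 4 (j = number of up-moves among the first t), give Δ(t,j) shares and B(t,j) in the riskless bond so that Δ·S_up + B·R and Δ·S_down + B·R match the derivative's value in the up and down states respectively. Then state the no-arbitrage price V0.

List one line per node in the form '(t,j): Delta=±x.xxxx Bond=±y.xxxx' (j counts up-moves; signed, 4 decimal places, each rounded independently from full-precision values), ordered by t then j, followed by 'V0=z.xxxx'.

(0,0): Delta=0.5268 Bond=55.0706
(1,0): Delta=-1.0212 Bond=288.2927
(1,1): Delta=0.9863 Bond=-37.2345
(2,0): Delta=3.6562 Bond=-272.5834
(2,1): Delta=-2.4097 Bond=533.9912
(2,2): Delta=1.9945 Bond=-273.0164
(3,0): Delta=-2.1878 Bond=302.9612
(3,1): Delta=5.3911 Bond=-523.3973
(3,2): Delta=-4.7255 Bond=996.6569
(3,3): Delta=3.9894 Bond=-807.8164
V0=150.9459

Risk-neutral probability p* = (R−d)/(u−d) = (1.04−0.82)/(1.13−0.82) = 0.7097.
Terminal payoffs: V(4,0)=135.0500, V(4,1)=66.9900, V(4,2)=298.1000, V(4,3)=18.9400, V(4,4)=343.7100
  t=3,j=0: stock 100.3490 → up 113.3943 (V=66.9900), down 82.2862 (V=135.0500). Price 83.4128; hedge Δ=-2.1878, bond B=302.9612.
  t=3,j=1: stock 138.2858 → up 156.2629 (V=298.1000), down 113.3943 (V=66.9900). Price 222.1188; hedge Δ=5.3911, bond B=-523.3973.
  t=3,j=2: stock 190.5646 → up 215.3379 (V=18.9400), down 156.2629 (V=298.1000). Price 96.1408; hedge Δ=-4.7255, bond B=996.6569.
  t=3,j=3: stock 262.6073 → up 296.7462 (V=343.7100), down 215.3379 (V=18.9400). Price 239.8288; hedge Δ=3.9894, bond B=-807.8164.
  t=2,j=0: stock 122.3768 → up 138.2858 (V=222.1188), down 100.3490 (V=83.4128). Price 174.8551; hedge Δ=3.6562, bond B=-272.5834.
  t=2,j=1: stock 168.6412 → up 190.5646 (V=96.1408), down 138.2858 (V=222.1188). Price 127.6106; hedge Δ=-2.4097, bond B=533.9912.
  t=2,j=2: stock 232.3958 → up 262.6073 (V=239.8288), down 190.5646 (V=96.1408). Price 190.4932; hedge Δ=1.9945, bond B=-273.0164.
  t=1,j=0: stock 149.2400 → up 168.6412 (V=127.6106), down 122.3768 (V=174.8551). Price 135.8911; hedge Δ=-1.0212, bond B=288.2927.
  t=1,j=1: stock 205.6600 → up 232.3958 (V=190.4932), down 168.6412 (V=127.6106). Price 165.6125; hedge Δ=0.9863, bond B=-37.2345.
  t=0,j=0: stock 182.0000 → up 205.6600 (V=165.6125), down 149.2400 (V=135.8911). Price 150.9459; hedge Δ=0.5268, bond B=55.0706.
Each (Δ,B) replicates both successor values, so the strategy is self-financing and V0 is arbitrage-free.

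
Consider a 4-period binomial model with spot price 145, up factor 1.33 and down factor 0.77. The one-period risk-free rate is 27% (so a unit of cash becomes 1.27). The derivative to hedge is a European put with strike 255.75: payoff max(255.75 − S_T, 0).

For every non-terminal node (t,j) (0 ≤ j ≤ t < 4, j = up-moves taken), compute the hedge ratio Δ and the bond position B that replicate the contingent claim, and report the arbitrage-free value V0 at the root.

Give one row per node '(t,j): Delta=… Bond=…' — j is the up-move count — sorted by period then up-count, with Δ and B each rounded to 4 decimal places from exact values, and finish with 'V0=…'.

(0,0): Delta=-0.1718 Bond=27.3976
(1,0): Delta=-0.9453 Bond=121.1505
(1,1): Delta=-0.1181 Bond=24.4323
(2,0): Delta=-1.0000 Bond=158.5653
(2,1): Delta=-0.9415 Bond=153.2966
(2,2): Delta=-0.0609 Bond=16.3569
(3,0): Delta=-1.0000 Bond=201.3780
(3,1): Delta=-1.0000 Bond=201.3780
(3,2): Delta=-0.9374 Bond=193.8837
(3,3): Delta=0.0000 Bond=0.0000
V0=2.4819

Risk-neutral probability p* = (R−d)/(u−d) = (1.27−0.77)/(1.33−0.77) = 0.8929.
Terminal payoffs: V(4,0)=204.7781, V(4,1)=167.7076, V(4,2)=103.6768, V(4,3)=0.0000, V(4,4)=0.0000
  t=3,j=0: stock 66.1973 → up 88.0424 (V=167.7076), down 50.9719 (V=204.7781). Price 135.1807; hedge Δ=-1.0000, bond B=201.3780.
  t=3,j=1: stock 114.3408 → up 152.0732 (V=103.6768), down 88.0424 (V=167.7076). Price 87.0372; hedge Δ=-1.0000, bond B=201.3780.
  t=3,j=2: stock 197.4977 → up 262.6719 (V=0.0000), down 152.0732 (V=103.6768). Price 8.7466; hedge Δ=-0.9374, bond B=193.8837.
  t=3,j=3: stock 341.1324 → up 453.7060 (V=0.0000), down 262.6719 (V=0.0000). Price 0.0000; hedge Δ=0.0000, bond B=0.0000.
  t=2,j=0: stock 85.9705 → up 114.3408 (V=87.0372), down 66.1973 (V=135.1807). Price 72.5948; hedge Δ=-1.0000, bond B=158.5653.
  t=2,j=1: stock 148.4945 → up 197.4977 (V=8.7466), down 114.3408 (V=87.0372). Price 13.4921; hedge Δ=-0.9415, bond B=153.2966.
  t=2,j=2: stock 256.4905 → up 341.1324 (V=0.0000), down 197.4977 (V=8.7466). Price 0.7379; hedge Δ=-0.0609, bond B=16.3569.
  t=1,j=0: stock 111.6500 → up 148.4945 (V=13.4921), down 85.9705 (V=72.5948). Price 15.6098; hedge Δ=-0.9453, bond B=121.1505.
  t=1,j=1: stock 192.8500 → up 256.4905 (V=0.7379), down 148.4945 (V=13.4921). Price 1.6570; hedge Δ=-0.1181, bond B=24.4323.
  t=0,j=0: stock 145.0000 → up 192.8500 (V=1.6570), down 111.6500 (V=15.6098). Price 2.4819; hedge Δ=-0.1718, bond B=27.3976.
The time-0 hedge costs 2.4819, which is the no-arbitrage price.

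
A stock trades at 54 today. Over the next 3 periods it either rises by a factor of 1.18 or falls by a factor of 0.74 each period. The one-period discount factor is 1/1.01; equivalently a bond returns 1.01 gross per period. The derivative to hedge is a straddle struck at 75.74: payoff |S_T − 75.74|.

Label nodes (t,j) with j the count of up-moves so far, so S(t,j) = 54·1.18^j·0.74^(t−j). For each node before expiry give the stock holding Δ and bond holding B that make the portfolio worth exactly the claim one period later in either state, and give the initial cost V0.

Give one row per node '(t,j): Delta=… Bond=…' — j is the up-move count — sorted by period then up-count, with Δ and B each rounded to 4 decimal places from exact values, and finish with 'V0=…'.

(0,0): Delta=-0.5966 Bond=57.5513
(1,0): Delta=-1.0000 Bond=74.2476
(1,1): Delta=-0.4373 Bond=47.9766
(2,0): Delta=-1.0000 Bond=74.9901
(2,1): Delta=-1.0000 Bond=74.9901
(2,2): Delta=-0.2151 Bond=31.7500
V0=25.3362

No-arbitrage ⇒ martingale measure with p* = (R−d)/(u−d) = 0.6136.
Terminal payoffs: V(3,0)=53.8579, V(3,1)=40.8469, V(3,2)=20.0997, V(3,3)=12.9837
(2,0): S=29.5704. Δ = (V_up−V_dn)/(S_up−S_dn) = (40.8469−53.8579)/(34.8931−21.8821) = -1.0000. V = [p*·40.8469 + (1−p*)·53.8579]/1.01 = 45.4197. B = V − Δ·S = 74.9901.
(2,1): S=47.1528. Δ = (V_up−V_dn)/(S_up−S_dn) = (20.0997−40.8469)/(55.6403−34.8931) = -1.0000. V = [p*·20.0997 + (1−p*)·40.8469]/1.01 = 27.8373. B = V − Δ·S = 74.9901.
(2,2): S=75.1896. Δ = (V_up−V_dn)/(S_up−S_dn) = (12.9837−20.0997)/(88.7237−55.6403) = -0.2151. V = [p*·12.9837 + (1−p*)·20.0997]/1.01 = 15.5773. B = V − Δ·S = 31.7500.
(1,0): S=39.9600. Δ = (V_up−V_dn)/(S_up−S_dn) = (27.8373−45.4197)/(47.1528−29.5704) = -1.0000. V = [p*·27.8373 + (1−p*)·45.4197]/1.01 = 34.2876. B = V − Δ·S = 74.2476.
(1,1): S=63.7200. Δ = (V_up−V_dn)/(S_up−S_dn) = (15.5773−27.8373)/(75.1896−47.1528) = -0.4373. V = [p*·15.5773 + (1−p*)·27.8373]/1.01 = 20.1130. B = V − Δ·S = 47.9766.
(0,0): S=54.0000. Δ = (V_up−V_dn)/(S_up−S_dn) = (20.1130−34.2876)/(63.7200−39.9600) = -0.5966. V = [p*·20.1130 + (1−p*)·34.2876]/1.01 = 25.3362. B = V − Δ·S = 57.5513.
Each (Δ,B) replicates both successor values, so the strategy is self-financing and V0 is arbitrage-free.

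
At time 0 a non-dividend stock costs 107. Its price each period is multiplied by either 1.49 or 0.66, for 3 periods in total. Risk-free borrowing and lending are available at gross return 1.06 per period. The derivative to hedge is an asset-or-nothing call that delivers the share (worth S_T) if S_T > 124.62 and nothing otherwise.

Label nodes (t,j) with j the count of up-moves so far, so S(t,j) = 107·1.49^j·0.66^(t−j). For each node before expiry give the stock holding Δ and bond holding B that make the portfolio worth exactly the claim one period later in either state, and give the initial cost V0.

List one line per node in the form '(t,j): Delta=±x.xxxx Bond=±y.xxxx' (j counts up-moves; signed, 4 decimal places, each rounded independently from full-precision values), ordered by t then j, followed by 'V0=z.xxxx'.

Since d<R<u, set p* = (R−d)/(u−d) = 0.4819; price each node as the discounted p*-expectation of its children.
Terminal payoffs: V(3,0)=0.0000, V(3,1)=0.0000, V(3,2)=156.7835, V(3,3)=353.9505
Node (2,0) S=46.6092: V=(p*·0.0000+(1−p*)·0.0000)/1.06=0.0000; Δ=(0.0000−0.0000)/(69.4477−30.7621)=0.0000; B=V−Δ·S=0.0000
Node (2,1) S=105.2238: V=(p*·156.7835+(1−p*)·0.0000)/1.06=71.2814; Δ=(156.7835−0.0000)/(156.7835−69.4477)=1.7952; B=V−Δ·S=-117.6143
Node (2,2) S=237.5507: V=(p*·353.9505+(1−p*)·156.7835)/1.06=237.5507; Δ=(353.9505−156.7835)/(353.9505−156.7835)=1.0000; B=V−Δ·S=0.0000
Node (1,0) S=70.6200: V=(p*·71.2814+(1−p*)·0.0000)/1.06=32.4080; Δ=(71.2814−0.0000)/(105.2238−46.6092)=1.2161; B=V−Δ·S=-53.4732
Node (1,1) S=159.4300: V=(p*·237.5507+(1−p*)·71.2814)/1.06=142.8407; Δ=(237.5507−71.2814)/(237.5507−105.2238)=1.2565; B=V−Δ·S=-57.4837
Node (0,0) S=107.0000: V=(p*·142.8407+(1−p*)·32.4080)/1.06=80.7817; Δ=(142.8407−32.4080)/(159.4300−70.6200)=1.2435; B=V−Δ·S=-52.2698
Check: Δ(0,0)·S0 + B(0,0) = 80.7817 = V0.

(0,0): Delta=1.2435 Bond=-52.2698
(1,0): Delta=1.2161 Bond=-53.4732
(1,1): Delta=1.2565 Bond=-57.4837
(2,0): Delta=0.0000 Bond=0.0000
(2,1): Delta=1.7952 Bond=-117.6143
(2,2): Delta=1.0000 Bond=0.0000
V0=80.7817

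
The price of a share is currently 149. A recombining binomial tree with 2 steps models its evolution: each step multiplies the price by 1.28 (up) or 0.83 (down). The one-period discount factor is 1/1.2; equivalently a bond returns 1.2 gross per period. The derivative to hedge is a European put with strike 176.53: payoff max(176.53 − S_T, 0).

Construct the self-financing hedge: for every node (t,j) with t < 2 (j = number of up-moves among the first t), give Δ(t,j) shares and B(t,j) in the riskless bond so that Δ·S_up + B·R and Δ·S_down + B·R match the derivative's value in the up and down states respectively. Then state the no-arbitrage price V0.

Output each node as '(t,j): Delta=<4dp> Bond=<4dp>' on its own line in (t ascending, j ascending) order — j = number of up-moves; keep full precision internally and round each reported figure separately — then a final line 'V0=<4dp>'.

No-arbitrage ⇒ martingale measure with p* = (R−d)/(u−d) = 0.8222.
Payoff layer (t=2): V(2,0)=73.8839, V(2,1)=18.2324, V(2,2)=0.0000
(1,0): S=123.6700. Δ = (V_up−V_dn)/(S_up−S_dn) = (18.2324−73.8839)/(158.2976−102.6461) = -1.0000. V = [p*·18.2324 + (1−p*)·73.8839]/1.2 = 23.4383. B = V − Δ·S = 147.1083.
(1,1): S=190.7200. Δ = (V_up−V_dn)/(S_up−S_dn) = (0.0000−18.2324)/(244.1216−158.2976) = -0.2124. V = [p*·0.0000 + (1−p*)·18.2324]/1.2 = 2.7011. B = V − Δ·S = 43.2175.
(0,0): S=149.0000. Δ = (V_up−V_dn)/(S_up−S_dn) = (2.7011−23.4383)/(190.7200−123.6700) = -0.3093. V = [p*·2.7011 + (1−p*)·23.4383]/1.2 = 5.3231. B = V − Δ·S = 51.4058.
Check: Δ(0,0)·S0 + B(0,0) = 5.3231 = V0.

(0,0): Delta=-0.3093 Bond=51.4058
(1,0): Delta=-1.0000 Bond=147.1083
(1,1): Delta=-0.2124 Bond=43.2175
V0=5.3231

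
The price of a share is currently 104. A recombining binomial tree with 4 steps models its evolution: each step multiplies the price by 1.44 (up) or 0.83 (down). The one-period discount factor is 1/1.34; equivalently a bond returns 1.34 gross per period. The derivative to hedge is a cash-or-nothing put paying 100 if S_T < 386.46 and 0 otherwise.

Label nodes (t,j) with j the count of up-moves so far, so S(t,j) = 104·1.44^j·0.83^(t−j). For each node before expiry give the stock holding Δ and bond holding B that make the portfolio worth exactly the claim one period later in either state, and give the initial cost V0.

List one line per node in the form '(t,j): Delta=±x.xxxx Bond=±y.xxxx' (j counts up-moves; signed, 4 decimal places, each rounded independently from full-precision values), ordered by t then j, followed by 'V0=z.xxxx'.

Since d<R<u, set p* = (R−d)/(u−d) = 0.8361; price each node as the discounted p*-expectation of its children.
Terminal values V(4,·): V(4,0)=100.0000, V(4,1)=100.0000, V(4,2)=100.0000, V(4,3)=100.0000, V(4,4)=0.0000
(3,0): S=59.4658. Δ = (V_up−V_dn)/(S_up−S_dn) = (100.0000−100.0000)/(85.6308−49.3567) = 0.0000. V = [p*·100.0000 + (1−p*)·100.0000]/1.34 = 74.6269. B = V − Δ·S = 74.6269.
(3,1): S=103.1697. Δ = (V_up−V_dn)/(S_up−S_dn) = (100.0000−100.0000)/(148.5643−85.6308) = 0.0000. V = [p*·100.0000 + (1−p*)·100.0000]/1.34 = 74.6269. B = V − Δ·S = 74.6269.
(3,2): S=178.9932. Δ = (V_up−V_dn)/(S_up−S_dn) = (100.0000−100.0000)/(257.7501−148.5643) = 0.0000. V = [p*·100.0000 + (1−p*)·100.0000]/1.34 = 74.6269. B = V − Δ·S = 74.6269.
(3,3): S=310.5423. Δ = (V_up−V_dn)/(S_up−S_dn) = (0.0000−100.0000)/(447.1810−257.7501) = -0.5279. V = [p*·0.0000 + (1−p*)·100.0000]/1.34 = 12.2339. B = V − Δ·S = 176.1683.
(2,0): S=71.6456. Δ = (V_up−V_dn)/(S_up−S_dn) = (74.6269−74.6269)/(103.1697−59.4658) = 0.0000. V = [p*·74.6269 + (1−p*)·74.6269]/1.34 = 55.6917. B = V − Δ·S = 55.6917.
(2,1): S=124.3008. Δ = (V_up−V_dn)/(S_up−S_dn) = (74.6269−74.6269)/(178.9932−103.1697) = 0.0000. V = [p*·74.6269 + (1−p*)·74.6269]/1.34 = 55.6917. B = V − Δ·S = 55.6917.
(2,2): S=215.6544. Δ = (V_up−V_dn)/(S_up−S_dn) = (12.2339−74.6269)/(310.5423−178.9932) = -0.4743. V = [p*·12.2339 + (1−p*)·74.6269]/1.34 = 16.7629. B = V − Δ·S = 119.0464.
(1,0): S=86.3200. Δ = (V_up−V_dn)/(S_up−S_dn) = (55.6917−55.6917)/(124.3008−71.6456) = 0.0000. V = [p*·55.6917 + (1−p*)·55.6917]/1.34 = 41.5610. B = V − Δ·S = 41.5610.
(1,1): S=149.7600. Δ = (V_up−V_dn)/(S_up−S_dn) = (16.7629−55.6917)/(215.6544−124.3008) = -0.4261. V = [p*·16.7629 + (1−p*)·55.6917]/1.34 = 17.2721. B = V − Δ·S = 81.0898.
(0,0): S=104.0000. Δ = (V_up−V_dn)/(S_up−S_dn) = (17.2721−41.5610)/(149.7600−86.3200) = -0.3829. V = [p*·17.2721 + (1−p*)·41.5610]/1.34 = 15.8611. B = V − Δ·S = 55.6789.
The time-0 hedge costs 15.8611, which is the no-arbitrage price.

(0,0): Delta=-0.3829 Bond=55.6789
(1,0): Delta=0.0000 Bond=41.5610
(1,1): Delta=-0.4261 Bond=81.0898
(2,0): Delta=0.0000 Bond=55.6917
(2,1): Delta=0.0000 Bond=55.6917
(2,2): Delta=-0.4743 Bond=119.0464
(3,0): Delta=0.0000 Bond=74.6269
(3,1): Delta=0.0000 Bond=74.6269
(3,2): Delta=0.0000 Bond=74.6269
(3,3): Delta=-0.5279 Bond=176.1683
V0=15.8611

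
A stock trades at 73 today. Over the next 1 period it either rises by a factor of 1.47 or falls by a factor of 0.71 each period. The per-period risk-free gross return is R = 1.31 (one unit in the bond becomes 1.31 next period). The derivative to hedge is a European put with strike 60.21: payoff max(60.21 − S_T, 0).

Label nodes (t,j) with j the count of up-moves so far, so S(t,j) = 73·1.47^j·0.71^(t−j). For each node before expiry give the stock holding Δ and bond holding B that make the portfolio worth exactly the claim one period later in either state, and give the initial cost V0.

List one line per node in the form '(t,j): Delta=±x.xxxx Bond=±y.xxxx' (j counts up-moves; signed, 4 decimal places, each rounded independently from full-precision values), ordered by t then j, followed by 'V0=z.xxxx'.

(0,0): Delta=-0.1510 Bond=12.3730
V0=1.3467

Since d<R<u, set p* = (R−d)/(u−d) = 0.7895; price each node as the discounted p*-expectation of its children.
Terminal payoffs: V(1,0)=8.3800, V(1,1)=0.0000
Node (0,0) S=73.0000: V=(p*·0.0000+(1−p*)·8.3800)/1.31=1.3467; Δ=(0.0000−8.3800)/(107.3100−51.8300)=-0.1510; B=V−Δ·S=12.3730
Root portfolio cost Δ·73+B reproduces V0=1.3467.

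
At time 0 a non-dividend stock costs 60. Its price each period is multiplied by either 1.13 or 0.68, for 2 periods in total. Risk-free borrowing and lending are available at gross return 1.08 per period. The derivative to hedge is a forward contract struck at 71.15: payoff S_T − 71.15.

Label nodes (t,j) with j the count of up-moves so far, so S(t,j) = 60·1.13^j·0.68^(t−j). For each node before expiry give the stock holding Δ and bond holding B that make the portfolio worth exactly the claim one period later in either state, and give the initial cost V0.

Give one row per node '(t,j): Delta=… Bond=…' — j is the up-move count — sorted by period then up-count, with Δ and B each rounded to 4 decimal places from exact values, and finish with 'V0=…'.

Since d<R<u, set p* = (R−d)/(u−d) = 0.8889; price each node as the discounted p*-expectation of its children.
Terminal values V(2,·): V(2,0)=-43.4060, V(2,1)=-25.0460, V(2,2)=5.4640
  t=1,j=0: stock 40.8000 → up 46.1040 (V=-25.0460), down 27.7440 (V=-43.4060). Price -25.0796; hedge Δ=1.0000, bond B=-65.8796.
  t=1,j=1: stock 67.8000 → up 76.6140 (V=5.4640), down 46.1040 (V=-25.0460). Price 1.9204; hedge Δ=1.0000, bond B=-65.8796.
  t=0,j=0: stock 60.0000 → up 67.8000 (V=1.9204), down 40.8000 (V=-25.0796). Price -0.9997; hedge Δ=1.0000, bond B=-60.9997.
Each (Δ,B) replicates both successor values, so the strategy is self-financing and V0 is arbitrage-free.

(0,0): Delta=1.0000 Bond=-60.9997
(1,0): Delta=1.0000 Bond=-65.8796
(1,1): Delta=1.0000 Bond=-65.8796
V0=-0.9997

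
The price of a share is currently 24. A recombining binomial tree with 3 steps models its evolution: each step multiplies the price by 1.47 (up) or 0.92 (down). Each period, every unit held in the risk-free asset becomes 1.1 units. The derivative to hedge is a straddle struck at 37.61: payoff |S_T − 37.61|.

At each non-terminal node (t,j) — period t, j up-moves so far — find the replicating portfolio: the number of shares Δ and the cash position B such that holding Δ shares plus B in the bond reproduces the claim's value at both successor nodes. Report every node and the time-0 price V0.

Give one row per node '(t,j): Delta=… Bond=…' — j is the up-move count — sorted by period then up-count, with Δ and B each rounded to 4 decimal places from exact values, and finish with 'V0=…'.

The replicating-portfolio and risk-neutral prices coincide; use p* = (1.1−0.92)/(1.47−0.92) = 0.3273 for the latter.
At expiry t=3: V(3,0)=18.9215, V(3,1)=7.7490, V(3,2)=10.1027, V(3,3)=38.6266
  t=2,j=0: stock 20.3136 → up 29.8610 (V=7.7490), down 18.6885 (V=18.9215). Price 13.8773; hedge Δ=-1.0000, bond B=34.1909.
  t=2,j=1: stock 32.4576 → up 47.7127 (V=10.1027), down 29.8610 (V=7.7490). Price 7.7448; hedge Δ=0.1318, bond B=3.4654.
  t=2,j=2: stock 51.8616 → up 76.2366 (V=38.6266), down 47.7127 (V=10.1027). Price 17.6707; hedge Δ=1.0000, bond B=-34.1909.
  t=1,j=0: stock 22.0800 → up 32.4576 (V=7.7448), down 20.3136 (V=13.8773). Price 10.7912; hedge Δ=-0.5050, bond B=21.9412.
  t=1,j=1: stock 35.2800 → up 51.8616 (V=17.6707), down 32.4576 (V=7.7448). Price 9.9939; hedge Δ=0.5115, bond B=-8.0531.
  t=0,j=0: stock 24.0000 → up 35.2800 (V=9.9939), down 22.0800 (V=10.7912). Price 9.5730; hedge Δ=-0.0604, bond B=11.0226.
Self-financing check: at every node Δ·S+B equals the discounted successor values.

(0,0): Delta=-0.0604 Bond=11.0226
(1,0): Delta=-0.5050 Bond=21.9412
(1,1): Delta=0.5115 Bond=-8.0531
(2,0): Delta=-1.0000 Bond=34.1909
(2,1): Delta=0.1318 Bond=3.4654
(2,2): Delta=1.0000 Bond=-34.1909
V0=9.5730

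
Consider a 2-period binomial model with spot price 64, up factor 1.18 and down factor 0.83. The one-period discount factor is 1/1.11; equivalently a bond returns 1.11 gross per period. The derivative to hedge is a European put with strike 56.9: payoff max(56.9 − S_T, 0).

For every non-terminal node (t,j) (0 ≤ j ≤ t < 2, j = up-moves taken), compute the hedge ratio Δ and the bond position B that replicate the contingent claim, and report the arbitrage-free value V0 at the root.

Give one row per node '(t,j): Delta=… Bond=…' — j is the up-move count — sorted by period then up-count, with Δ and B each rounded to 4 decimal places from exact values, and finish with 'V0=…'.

(0,0): Delta=-0.1030 Bond=7.0107
(1,0): Delta=-0.6890 Bond=38.9093
(1,1): Delta=0.0000 Bond=0.0000
V0=0.4159

No-arbitrage ⇒ martingale measure with p* = (R−d)/(u−d) = 0.8000.
At expiry t=2: V(2,0)=12.8104, V(2,1)=0.0000, V(2,2)=0.0000
  t=1,j=0: stock 53.1200 → up 62.6816 (V=0.0000), down 44.0896 (V=12.8104). Price 2.3082; hedge Δ=-0.6890, bond B=38.9093.
  t=1,j=1: stock 75.5200 → up 89.1136 (V=0.0000), down 62.6816 (V=0.0000). Price 0.0000; hedge Δ=0.0000, bond B=0.0000.
  t=0,j=0: stock 64.0000 → up 75.5200 (V=0.0000), down 53.1200 (V=2.3082). Price 0.4159; hedge Δ=-0.1030, bond B=7.0107.
Root portfolio cost Δ·64+B reproduces V0=0.4159.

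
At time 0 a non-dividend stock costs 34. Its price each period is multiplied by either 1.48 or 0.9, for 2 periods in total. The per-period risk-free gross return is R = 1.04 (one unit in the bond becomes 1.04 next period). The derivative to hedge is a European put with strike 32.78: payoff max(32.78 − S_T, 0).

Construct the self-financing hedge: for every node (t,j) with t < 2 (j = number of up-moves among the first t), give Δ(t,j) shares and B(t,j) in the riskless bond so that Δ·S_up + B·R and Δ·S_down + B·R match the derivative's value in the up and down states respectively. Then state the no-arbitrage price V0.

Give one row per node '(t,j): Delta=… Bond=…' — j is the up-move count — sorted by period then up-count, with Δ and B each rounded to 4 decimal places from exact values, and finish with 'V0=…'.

Under the risk-neutral measure, an up-move has probability p* = (R−d)/(u−d) = 0.2414 and values discount at R = 1.04.
Terminal values V(2,·): V(2,0)=5.2400, V(2,1)=0.0000, V(2,2)=0.0000
  t=1,j=0: stock 30.6000 → up 45.2880 (V=0.0000), down 27.5400 (V=5.2400). Price 3.8223; hedge Δ=-0.2952, bond B=12.8568.
  t=1,j=1: stock 50.3200 → up 74.4736 (V=0.0000), down 45.2880 (V=0.0000). Price 0.0000; hedge Δ=0.0000, bond B=0.0000.
  t=0,j=0: stock 34.0000 → up 50.3200 (V=0.0000), down 30.6000 (V=3.8223). Price 2.7881; hedge Δ=-0.1938, bond B=9.3783.
Self-financing check: at every node Δ·S+B equals the discounted successor values.

(0,0): Delta=-0.1938 Bond=9.3783
(1,0): Delta=-0.2952 Bond=12.8568
(1,1): Delta=0.0000 Bond=0.0000
V0=2.7881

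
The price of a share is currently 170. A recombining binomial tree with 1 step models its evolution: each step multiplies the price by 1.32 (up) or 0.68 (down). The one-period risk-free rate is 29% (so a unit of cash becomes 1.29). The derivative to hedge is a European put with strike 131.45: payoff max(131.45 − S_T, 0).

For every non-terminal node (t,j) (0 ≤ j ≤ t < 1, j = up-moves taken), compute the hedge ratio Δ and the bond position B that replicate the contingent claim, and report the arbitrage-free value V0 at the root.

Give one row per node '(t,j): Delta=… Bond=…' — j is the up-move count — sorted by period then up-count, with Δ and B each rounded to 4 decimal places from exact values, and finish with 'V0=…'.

Under the risk-neutral measure, an up-move has probability p* = (R−d)/(u−d) = 0.9531 and values discount at R = 1.29.
Terminal values V(1,·): V(1,0)=15.8500, V(1,1)=0.0000
Node (0,0) S=170.0000: V=(p*·0.0000+(1−p*)·15.8500)/1.29=0.5759; Δ=(0.0000−15.8500)/(224.4000−115.6000)=-0.1457; B=V−Δ·S=25.3416
Each (Δ,B) replicates both successor values, so the strategy is self-financing and V0 is arbitrage-free.

(0,0): Delta=-0.1457 Bond=25.3416
V0=0.5759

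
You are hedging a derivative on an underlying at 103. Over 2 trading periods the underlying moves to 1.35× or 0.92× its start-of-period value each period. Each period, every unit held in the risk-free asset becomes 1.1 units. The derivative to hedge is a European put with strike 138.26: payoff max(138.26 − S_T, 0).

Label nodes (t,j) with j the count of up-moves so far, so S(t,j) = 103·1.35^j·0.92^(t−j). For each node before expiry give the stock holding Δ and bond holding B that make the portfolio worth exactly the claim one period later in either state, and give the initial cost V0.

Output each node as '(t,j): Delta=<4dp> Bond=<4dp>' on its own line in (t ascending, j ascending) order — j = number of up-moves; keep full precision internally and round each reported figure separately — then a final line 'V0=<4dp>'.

(0,0): Delta=-0.5750 Bond=77.6570
(1,0): Delta=-1.0000 Bond=125.6909
(1,1): Delta=-0.1728 Bond=29.4945
V0=18.4268

Under the risk-neutral measure, an up-move has probability p* = (R−d)/(u−d) = 0.4186 and values discount at R = 1.1.
Payoff layer (t=2): V(2,0)=51.0808, V(2,1)=10.3340, V(2,2)=0.0000
Node (1,0) S=94.7600: V=(p*·10.3340+(1−p*)·51.0808)/1.1=30.9309; Δ=(10.3340−51.0808)/(127.9260−87.1792)=-1.0000; B=V−Δ·S=125.6909
Node (1,1) S=139.0500: V=(p*·0.0000+(1−p*)·10.3340)/1.1=5.4619; Δ=(0.0000−10.3340)/(187.7175−127.9260)=-0.1728; B=V−Δ·S=29.4945
Node (0,0) S=103.0000: V=(p*·5.4619+(1−p*)·30.9309)/1.1=18.4268; Δ=(5.4619−30.9309)/(139.0500−94.7600)=-0.5750; B=V−Δ·S=77.6570
Root portfolio cost Δ·103+B reproduces V0=18.4268.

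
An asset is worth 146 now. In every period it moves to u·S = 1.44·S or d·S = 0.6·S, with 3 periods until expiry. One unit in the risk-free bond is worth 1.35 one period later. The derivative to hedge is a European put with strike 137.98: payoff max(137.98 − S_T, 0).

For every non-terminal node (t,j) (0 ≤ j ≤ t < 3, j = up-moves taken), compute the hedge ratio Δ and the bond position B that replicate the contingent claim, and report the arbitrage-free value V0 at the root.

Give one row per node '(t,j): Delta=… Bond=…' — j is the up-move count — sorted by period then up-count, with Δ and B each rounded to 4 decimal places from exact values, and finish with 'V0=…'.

(0,0): Delta=-0.0556 Bond=8.9480
(1,0): Delta=-0.6075 Bond=60.4285
(1,1): Delta=-0.0280 Bond=6.2780
(2,0): Delta=-1.0000 Bond=102.2074
(2,1): Delta=-0.5879 Bond=79.1030
(2,2): Delta=0.0000 Bond=0.0000
V0=0.8317

Under the risk-neutral measure, an up-move has probability p* = (R−d)/(u−d) = 0.8929 and values discount at R = 1.35.
Terminal values V(3,·): V(3,0)=106.4440, V(3,1)=62.2936, V(3,2)=0.0000, V(3,3)=0.0000
(2,0): S=52.5600. Δ = (V_up−V_dn)/(S_up−S_dn) = (62.2936−106.4440)/(75.6864−31.5360) = -1.0000. V = [p*·62.2936 + (1−p*)·106.4440]/1.35 = 49.6474. B = V − Δ·S = 102.2074.
(2,1): S=126.1440. Δ = (V_up−V_dn)/(S_up−S_dn) = (0.0000−62.2936)/(181.6474−75.6864) = -0.5879. V = [p*·0.0000 + (1−p*)·62.2936]/1.35 = 4.9439. B = V − Δ·S = 79.1030.
(2,2): S=302.7456. Δ = (V_up−V_dn)/(S_up−S_dn) = (0.0000−0.0000)/(435.9537−181.6474) = 0.0000. V = [p*·0.0000 + (1−p*)·0.0000]/1.35 = 0.0000. B = V − Δ·S = 0.0000.
(1,0): S=87.6000. Δ = (V_up−V_dn)/(S_up−S_dn) = (4.9439−49.6474)/(126.1440−52.5600) = -0.6075. V = [p*·4.9439 + (1−p*)·49.6474]/1.35 = 7.2101. B = V − Δ·S = 60.4285.
(1,1): S=210.2400. Δ = (V_up−V_dn)/(S_up−S_dn) = (0.0000−4.9439)/(302.7456−126.1440) = -0.0280. V = [p*·0.0000 + (1−p*)·4.9439]/1.35 = 0.3924. B = V − Δ·S = 6.2780.
(0,0): S=146.0000. Δ = (V_up−V_dn)/(S_up−S_dn) = (0.3924−7.2101)/(210.2400−87.6000) = -0.0556. V = [p*·0.3924 + (1−p*)·7.2101]/1.35 = 0.8317. B = V − Δ·S = 8.9480.
The time-0 hedge costs 0.8317, which is the no-arbitrage price.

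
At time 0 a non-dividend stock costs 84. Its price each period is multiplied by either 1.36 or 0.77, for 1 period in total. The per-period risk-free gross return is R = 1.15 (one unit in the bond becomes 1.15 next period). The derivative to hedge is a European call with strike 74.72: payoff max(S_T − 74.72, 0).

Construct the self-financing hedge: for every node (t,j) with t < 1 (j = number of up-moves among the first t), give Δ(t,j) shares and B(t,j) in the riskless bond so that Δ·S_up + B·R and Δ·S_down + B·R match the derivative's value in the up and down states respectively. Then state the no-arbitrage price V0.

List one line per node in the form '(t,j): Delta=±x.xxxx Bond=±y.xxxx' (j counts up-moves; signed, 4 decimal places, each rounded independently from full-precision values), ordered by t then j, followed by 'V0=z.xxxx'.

(0,0): Delta=0.7974 Bond=-44.8495
V0=22.1335

Under the risk-neutral measure, an up-move has probability p* = (R−d)/(u−d) = 0.6441 and values discount at R = 1.15.
Terminal values V(1,·): V(1,0)=0.0000, V(1,1)=39.5200
(0,0): S=84.0000. Δ = (V_up−V_dn)/(S_up−S_dn) = (39.5200−0.0000)/(114.2400−64.6800) = 0.7974. V = [p*·39.5200 + (1−p*)·0.0000]/1.15 = 22.1335. B = V − Δ·S = -44.8495.
Each (Δ,B) replicates both successor values, so the strategy is self-financing and V0 is arbitrage-free.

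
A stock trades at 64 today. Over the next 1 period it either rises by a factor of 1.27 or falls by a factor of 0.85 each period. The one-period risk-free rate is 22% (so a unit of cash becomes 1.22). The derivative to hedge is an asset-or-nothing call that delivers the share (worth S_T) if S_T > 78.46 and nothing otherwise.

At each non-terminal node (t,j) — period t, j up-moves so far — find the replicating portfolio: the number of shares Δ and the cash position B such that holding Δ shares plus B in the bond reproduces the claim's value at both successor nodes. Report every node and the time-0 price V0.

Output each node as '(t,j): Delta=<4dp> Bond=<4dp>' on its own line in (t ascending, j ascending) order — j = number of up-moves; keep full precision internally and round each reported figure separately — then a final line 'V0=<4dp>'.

(0,0): Delta=3.0238 Bond=-134.8322
V0=58.6916

No-arbitrage ⇒ martingale measure with p* = (R−d)/(u−d) = 0.8810.
At expiry t=1: V(1,0)=0.0000, V(1,1)=81.2800
(0,0): S=64.0000. Δ = (V_up−V_dn)/(S_up−S_dn) = (81.2800−0.0000)/(81.2800−54.4000) = 3.0238. V = [p*·81.2800 + (1−p*)·0.0000]/1.22 = 58.6916. B = V − Δ·S = -134.8322.
Root portfolio cost Δ·64+B reproduces V0=58.6916.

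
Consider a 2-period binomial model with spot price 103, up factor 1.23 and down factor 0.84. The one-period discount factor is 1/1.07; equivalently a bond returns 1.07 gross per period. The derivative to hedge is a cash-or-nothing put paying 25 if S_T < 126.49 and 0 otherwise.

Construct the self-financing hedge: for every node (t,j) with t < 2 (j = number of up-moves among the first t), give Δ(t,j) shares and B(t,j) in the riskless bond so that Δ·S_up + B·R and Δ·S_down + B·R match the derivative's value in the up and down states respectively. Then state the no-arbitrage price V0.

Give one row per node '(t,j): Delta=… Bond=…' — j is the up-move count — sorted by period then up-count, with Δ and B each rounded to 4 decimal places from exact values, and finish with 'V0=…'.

Since d<R<u, set p* = (R−d)/(u−d) = 0.5897; price each node as the discounted p*-expectation of its children.
Payoff layer (t=2): V(2,0)=25.0000, V(2,1)=25.0000, V(2,2)=0.0000
Node (1,0) S=86.5200: V=(p*·25.0000+(1−p*)·25.0000)/1.07=23.3645; Δ=(25.0000−25.0000)/(106.4196−72.6768)=0.0000; B=V−Δ·S=23.3645
Node (1,1) S=126.6900: V=(p*·0.0000+(1−p*)·25.0000)/1.07=9.5854; Δ=(0.0000−25.0000)/(155.8287−106.4196)=-0.5060; B=V−Δ·S=73.6880
Node (0,0) S=103.0000: V=(p*·9.5854+(1−p*)·23.3645)/1.07=14.2415; Δ=(9.5854−23.3645)/(126.6900−86.5200)=-0.3430; B=V−Δ·S=49.5724
Root portfolio cost Δ·103+B reproduces V0=14.2415.

(0,0): Delta=-0.3430 Bond=49.5724
(1,0): Delta=0.0000 Bond=23.3645
(1,1): Delta=-0.5060 Bond=73.6880
V0=14.2415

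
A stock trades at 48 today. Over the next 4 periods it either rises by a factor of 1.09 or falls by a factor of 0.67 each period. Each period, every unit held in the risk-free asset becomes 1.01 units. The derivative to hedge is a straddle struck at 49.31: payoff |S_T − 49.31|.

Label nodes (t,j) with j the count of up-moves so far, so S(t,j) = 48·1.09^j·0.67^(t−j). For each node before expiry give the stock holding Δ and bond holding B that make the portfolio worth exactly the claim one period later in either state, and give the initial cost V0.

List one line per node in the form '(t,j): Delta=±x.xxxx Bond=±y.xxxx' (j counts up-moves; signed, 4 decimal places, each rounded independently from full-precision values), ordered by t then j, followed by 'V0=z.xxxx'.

(0,0): Delta=-0.0578 Bond=17.3833
(1,0): Delta=-1.0000 Bond=47.8598
(1,1): Delta=0.0785 Bond=10.4271
(2,0): Delta=-1.0000 Bond=48.3384
(2,1): Delta=-1.0000 Bond=48.3384
(2,2): Delta=0.2345 Bond=1.6356
(3,0): Delta=-1.0000 Bond=48.8218
(3,1): Delta=-1.0000 Bond=48.8218
(3,2): Delta=-1.0000 Bond=48.8218
(3,3): Delta=0.4131 Bond=-9.4468
V0=14.6111

No-arbitrage ⇒ martingale measure with p* = (R−d)/(u−d) = 0.8095.
Terminal values V(4,·): V(4,0)=39.6375, V(4,1)=33.5741, V(4,2)=23.7098, V(4,3)=7.6619, V(4,4)=18.4459
Node (3,0) S=14.4366: V=(p*·33.5741+(1−p*)·39.6375)/1.01=34.3852; Δ=(33.5741−39.6375)/(15.7359−9.6725)=-1.0000; B=V−Δ·S=48.8218
Node (3,1) S=23.4864: V=(p*·23.7098+(1−p*)·33.5741)/1.01=25.3353; Δ=(23.7098−33.5741)/(25.6002−15.7359)=-1.0000; B=V−Δ·S=48.8218
Node (3,2) S=38.2093: V=(p*·7.6619+(1−p*)·23.7098)/1.01=10.6125; Δ=(7.6619−23.7098)/(41.6481−25.6002)=-1.0000; B=V−Δ·S=48.8218
Node (3,3) S=62.1614: V=(p*·18.4459+(1−p*)·7.6619)/1.01=16.2295; Δ=(18.4459−7.6619)/(67.7559−41.6481)=0.4131; B=V−Δ·S=-9.4468
Node (2,0) S=21.5472: V=(p*·25.3353+(1−p*)·34.3852)/1.01=26.7912; Δ=(25.3353−34.3852)/(23.4864−14.4366)=-1.0000; B=V−Δ·S=48.3384
Node (2,1) S=35.0544: V=(p*·10.6125+(1−p*)·25.3353)/1.01=13.2840; Δ=(10.6125−25.3353)/(38.2093−23.4864)=-1.0000; B=V−Δ·S=48.3384
Node (2,2) S=57.0288: V=(p*·16.2295+(1−p*)·10.6125)/1.01=15.0095; Δ=(16.2295−10.6125)/(62.1614−38.2093)=0.2345; B=V−Δ·S=1.6356
Node (1,0) S=32.1600: V=(p*·13.2840+(1−p*)·26.7912)/1.01=15.6998; Δ=(13.2840−26.7912)/(35.0544−21.5472)=-1.0000; B=V−Δ·S=47.8598
Node (1,1) S=52.3200: V=(p*·15.0095+(1−p*)·13.2840)/1.01=14.5355; Δ=(15.0095−13.2840)/(57.0288−35.0544)=0.0785; B=V−Δ·S=10.4271
Node (0,0) S=48.0000: V=(p*·14.5355+(1−p*)·15.6998)/1.01=14.6111; Δ=(14.5355−15.6998)/(52.3200−32.1600)=-0.0578; B=V−Δ·S=17.3833
Each (Δ,B) replicates both successor values, so the strategy is self-financing and V0 is arbitrage-free.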